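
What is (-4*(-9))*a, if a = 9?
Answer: 324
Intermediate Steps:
(-4*(-9))*a = -4*(-9)*9 = 36*9 = 324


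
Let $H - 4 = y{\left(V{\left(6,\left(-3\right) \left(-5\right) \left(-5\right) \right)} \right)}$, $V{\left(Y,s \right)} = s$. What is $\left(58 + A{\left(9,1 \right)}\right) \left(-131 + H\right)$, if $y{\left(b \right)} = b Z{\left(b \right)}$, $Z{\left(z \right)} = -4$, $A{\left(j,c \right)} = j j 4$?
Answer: $66086$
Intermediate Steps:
$A{\left(j,c \right)} = 4 j^{2}$ ($A{\left(j,c \right)} = j^{2} \cdot 4 = 4 j^{2}$)
$y{\left(b \right)} = - 4 b$ ($y{\left(b \right)} = b \left(-4\right) = - 4 b$)
$H = 304$ ($H = 4 - 4 \left(-3\right) \left(-5\right) \left(-5\right) = 4 - 4 \cdot 15 \left(-5\right) = 4 - -300 = 4 + 300 = 304$)
$\left(58 + A{\left(9,1 \right)}\right) \left(-131 + H\right) = \left(58 + 4 \cdot 9^{2}\right) \left(-131 + 304\right) = \left(58 + 4 \cdot 81\right) 173 = \left(58 + 324\right) 173 = 382 \cdot 173 = 66086$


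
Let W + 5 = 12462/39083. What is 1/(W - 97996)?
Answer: -39083/3830160621 ≈ -1.0204e-5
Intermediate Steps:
W = -182953/39083 (W = -5 + 12462/39083 = -182953/39083 ≈ -4.6811)
1/(W - 97996) = 1/(-182953/39083 - 97996) = 1/(-3830160621/39083) = -39083/3830160621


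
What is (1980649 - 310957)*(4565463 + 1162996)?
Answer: 9564762164628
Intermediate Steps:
(1980649 - 310957)*(4565463 + 1162996) = 1669692*5728459 = 9564762164628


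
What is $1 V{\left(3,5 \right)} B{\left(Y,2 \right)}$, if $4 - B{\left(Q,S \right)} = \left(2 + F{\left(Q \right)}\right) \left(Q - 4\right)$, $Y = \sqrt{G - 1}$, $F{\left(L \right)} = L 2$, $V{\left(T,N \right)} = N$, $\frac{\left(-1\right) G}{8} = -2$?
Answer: $-90 + 30 \sqrt{15} \approx 26.19$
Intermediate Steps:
$G = 16$ ($G = \left(-8\right) \left(-2\right) = 16$)
$F{\left(L \right)} = 2 L$
$Y = \sqrt{15}$ ($Y = \sqrt{16 - 1} = \sqrt{15} \approx 3.873$)
$B{\left(Q,S \right)} = 4 - \left(-4 + Q\right) \left(2 + 2 Q\right)$ ($B{\left(Q,S \right)} = 4 - \left(2 + 2 Q\right) \left(Q - 4\right) = 4 - \left(2 + 2 Q\right) \left(-4 + Q\right) = 4 - \left(-4 + Q\right) \left(2 + 2 Q\right)$)
$1 V{\left(3,5 \right)} B{\left(Y,2 \right)} = 1 \cdot 5 \left(12 - 2 \left(\sqrt{15}\right)^{2} + 6 \sqrt{15}\right) = 5 \left(12 - 30 + 6 \sqrt{15}\right) = 5 \left(-18 + 6 \sqrt{15}\right) = -90 + 30 \sqrt{15}$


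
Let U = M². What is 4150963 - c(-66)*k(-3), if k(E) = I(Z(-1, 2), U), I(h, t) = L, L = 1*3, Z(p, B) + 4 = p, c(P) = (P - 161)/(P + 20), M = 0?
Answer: 190943617/46 ≈ 4.1509e+6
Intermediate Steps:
c(P) = (-161 + P)/(20 + P)
Z(p, B) = -4 + p
L = 3
U = 0 (U = 0² = 0)
I(h, t) = 3
k(E) = 3
4150963 - c(-66)*k(-3) = 4150963 - (-161 - 66)/(20 - 66)*3 = 4150963 - -227/(-46)*3 = 4150963 - (-1/46*(-227))*3 = 4150963 - 227*3/46 = 4150963 - 1*681/46 = 4150963 - 681/46 = 190943617/46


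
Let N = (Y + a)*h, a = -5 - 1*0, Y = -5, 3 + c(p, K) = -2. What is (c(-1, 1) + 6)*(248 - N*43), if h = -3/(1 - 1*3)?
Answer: 893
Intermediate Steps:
c(p, K) = -5 (c(p, K) = -3 - 2 = -5)
h = 3/2 (h = -3/(1 - 3) = -3/(-2) = -3*(-1/2) = 3/2 ≈ 1.5000)
a = -5 (a = -5 + 0 = -5)
N = -15 (N = (-5 - 5)*(3/2) = -10*3/2 = -15)
(c(-1, 1) + 6)*(248 - N*43) = (-5 + 6)*(248 - (-15)*43) = 1*(248 - 1*(-645)) = 1*(248 + 645) = 1*893 = 893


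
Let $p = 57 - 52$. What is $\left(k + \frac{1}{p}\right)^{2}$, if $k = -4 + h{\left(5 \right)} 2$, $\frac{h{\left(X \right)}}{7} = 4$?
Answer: $\frac{68121}{25} \approx 2724.8$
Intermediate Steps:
$p = 5$ ($p = 57 - 52 = 5$)
$h{\left(X \right)} = 28$ ($h{\left(X \right)} = 7 \cdot 4 = 28$)
$k = 52$ ($k = -4 + 28 \cdot 2 = -4 + 56 = 52$)
$\left(k + \frac{1}{p}\right)^{2} = \left(52 + \frac{1}{5}\right)^{2} = \left(\frac{261}{5}\right)^{2} = \frac{68121}{25}$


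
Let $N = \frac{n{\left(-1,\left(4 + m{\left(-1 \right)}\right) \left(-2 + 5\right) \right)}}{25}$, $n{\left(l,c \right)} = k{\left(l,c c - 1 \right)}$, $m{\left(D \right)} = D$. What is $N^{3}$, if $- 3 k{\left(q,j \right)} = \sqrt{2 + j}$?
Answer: $- \frac{82 \sqrt{82}}{421875} \approx -0.0017601$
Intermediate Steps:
$k{\left(q,j \right)} = - \frac{\sqrt{2 + j}}{3}$
$n{\left(l,c \right)} = - \frac{\sqrt{1 + c^{2}}}{3}$ ($n{\left(l,c \right)} = - \frac{\sqrt{2 + \left(c c - 1\right)}}{3} = - \frac{\sqrt{2 + \left(c^{2} - 1\right)}}{3} = - \frac{\sqrt{2 + \left(-1 + c^{2}\right)}}{3} = - \frac{\sqrt{1 + c^{2}}}{3}$)
$N = - \frac{\sqrt{82}}{75}$ ($N = \frac{\left(- \frac{1}{3}\right) \sqrt{1 + \left(\left(4 - 1\right) \left(-2 + 5\right)\right)^{2}}}{25} = - \frac{\sqrt{1 + \left(3 \cdot 3\right)^{2}}}{3} \cdot \frac{1}{25} = - \frac{\sqrt{1 + 9^{2}}}{3} \cdot \frac{1}{25} = - \frac{\sqrt{1 + 81}}{3} \cdot \frac{1}{25} = - \frac{\sqrt{82}}{3} \cdot \frac{1}{25} = - \frac{\sqrt{82}}{75} \approx -0.12074$)
$N^{3} = \left(- \frac{\sqrt{82}}{75}\right)^{3} = - \frac{82 \sqrt{82}}{421875}$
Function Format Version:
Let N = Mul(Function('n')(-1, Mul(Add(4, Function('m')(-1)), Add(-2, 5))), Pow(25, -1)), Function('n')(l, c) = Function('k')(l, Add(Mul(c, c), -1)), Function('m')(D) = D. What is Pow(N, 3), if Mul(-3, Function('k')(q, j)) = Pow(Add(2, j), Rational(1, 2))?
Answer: Mul(Rational(-82, 421875), Pow(82, Rational(1, 2))) ≈ -0.0017601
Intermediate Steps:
Function('k')(q, j) = Mul(Rational(-1, 3), Pow(Add(2, j), Rational(1, 2)))
Function('n')(l, c) = Mul(Rational(-1, 3), Pow(Add(1, Pow(c, 2)), Rational(1, 2))) (Function('n')(l, c) = Mul(Rational(-1, 3), Pow(Add(2, Add(Mul(c, c), -1)), Rational(1, 2))) = Mul(Rational(-1, 3), Pow(Add(2, Add(Pow(c, 2), -1)), Rational(1, 2))) = Mul(Rational(-1, 3), Pow(Add(2, Add(-1, Pow(c, 2))), Rational(1, 2))) = Mul(Rational(-1, 3), Pow(Add(1, Pow(c, 2)), Rational(1, 2))))
N = Mul(Rational(-1, 75), Pow(82, Rational(1, 2))) (N = Mul(Mul(Rational(-1, 3), Pow(Add(1, Pow(Mul(Add(4, -1), Add(-2, 5)), 2)), Rational(1, 2))), Pow(25, -1)) = Mul(Mul(Rational(-1, 3), Pow(Add(1, Pow(Mul(3, 3), 2)), Rational(1, 2))), Rational(1, 25)) = Mul(Mul(Rational(-1, 3), Pow(Add(1, Pow(9, 2)), Rational(1, 2))), Rational(1, 25)) = Mul(Mul(Rational(-1, 3), Pow(Add(1, 81), Rational(1, 2))), Rational(1, 25)) = Mul(Mul(Rational(-1, 3), Pow(82, Rational(1, 2))), Rational(1, 25)) = Mul(Rational(-1, 75), Pow(82, Rational(1, 2))) ≈ -0.12074)
Pow(N, 3) = Pow(Mul(Rational(-1, 75), Pow(82, Rational(1, 2))), 3) = Mul(Rational(-82, 421875), Pow(82, Rational(1, 2)))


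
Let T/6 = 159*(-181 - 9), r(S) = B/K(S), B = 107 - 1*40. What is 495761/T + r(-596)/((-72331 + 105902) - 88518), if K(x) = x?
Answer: -2029421667139/741997144890 ≈ -2.7351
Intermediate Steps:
B = 67 (B = 107 - 40 = 67)
r(S) = 67/S
T = -181260 (T = 6*(159*(-181 - 9)) = 6*(159*(-190)) = 6*(-30210) = -181260)
495761/T + r(-596)/((-72331 + 105902) - 88518) = 495761/(-181260) + (67/(-596))/((-72331 + 105902) - 88518) = 495761*(-1/181260) + (67*(-1/596))/(33571 - 88518) = -495761/181260 - 67/596/(-54947) = -495761/181260 - 67/596*(-1/54947) = -495761/181260 + 67/32748412 = -2029421667139/741997144890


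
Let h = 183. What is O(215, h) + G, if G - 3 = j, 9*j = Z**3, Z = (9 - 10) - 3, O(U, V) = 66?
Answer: 557/9 ≈ 61.889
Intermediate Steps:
Z = -4 (Z = -1 - 3 = -4)
j = -64/9 (j = (1/9)*(-4)**3 = (1/9)*(-64) = -64/9 ≈ -7.1111)
G = -37/9 (G = 3 - 64/9 = -37/9 ≈ -4.1111)
O(215, h) + G = 66 - 37/9 = 557/9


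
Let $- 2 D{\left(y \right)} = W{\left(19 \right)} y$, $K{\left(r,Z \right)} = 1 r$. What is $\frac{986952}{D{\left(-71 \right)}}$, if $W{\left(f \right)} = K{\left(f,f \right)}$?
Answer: $\frac{1973904}{1349} \approx 1463.2$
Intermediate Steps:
$K{\left(r,Z \right)} = r$
$W{\left(f \right)} = f$
$D{\left(y \right)} = - \frac{19 y}{2}$
$\frac{986952}{D{\left(-71 \right)}} = \frac{986952}{\left(- \frac{19}{2}\right) \left(-71\right)} = \frac{986952}{\frac{1349}{2}} = 986952 \cdot \frac{2}{1349} = \frac{1973904}{1349}$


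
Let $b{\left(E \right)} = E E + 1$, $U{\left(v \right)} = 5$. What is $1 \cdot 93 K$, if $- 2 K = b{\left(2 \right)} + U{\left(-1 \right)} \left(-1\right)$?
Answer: $0$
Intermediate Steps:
$b{\left(E \right)} = 1 + E^{2}$ ($b{\left(E \right)} = E^{2} + 1 = 1 + E^{2}$)
$K = 0$ ($K = - \frac{\left(1 + 2^{2}\right) + 5 \left(-1\right)}{2} = - \frac{\left(1 + 4\right) - 5}{2} = - \frac{5 - 5}{2} = \left(- \frac{1}{2}\right) 0 = 0$)
$1 \cdot 93 K = 1 \cdot 93 \cdot 0 = 93 \cdot 0 = 0$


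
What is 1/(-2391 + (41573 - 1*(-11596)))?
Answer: 1/50778 ≈ 1.9694e-5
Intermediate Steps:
1/(-2391 + (41573 - 1*(-11596))) = 1/(-2391 + (41573 + 11596)) = 1/(-2391 + 53169) = 1/50778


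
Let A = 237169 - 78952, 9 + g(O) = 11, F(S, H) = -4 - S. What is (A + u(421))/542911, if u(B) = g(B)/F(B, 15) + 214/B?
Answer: 28309066833/97140350675 ≈ 0.29142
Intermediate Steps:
g(O) = 2 (g(O) = -9 + 11 = 2)
A = 158217
u(B) = 2/(-4 - B) + 214/B
(A + u(421))/542911 = (158217 + 4*(214 + 53*421)/(421*(4 + 421)))/542911 = (158217 + 4*(1/421)*(214 + 22313)/425)*(1/542911) = (158217 + 4*(1/421)*(1/425)*22527)*(1/542911) = (158217 + 90108/178925)*(1/542911) = (28309066833/178925)*(1/542911) = 28309066833/97140350675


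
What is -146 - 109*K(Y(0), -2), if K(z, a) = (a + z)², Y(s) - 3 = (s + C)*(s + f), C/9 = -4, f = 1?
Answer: -133671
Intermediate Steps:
C = -36 (C = 9*(-4) = -36)
Y(s) = 3 + (1 + s)*(-36 + s) (Y(s) = 3 + (s - 36)*(s + 1) = 3 + (-36 + s)*(1 + s) = 3 + (1 + s)*(-36 + s))
-146 - 109*K(Y(0), -2) = -146 - 109*(-2 + (-33 + 0² - 35*0))² = -146 - 109*(-2 + (-33 + 0 + 0))² = -146 - 109*(-2 - 33)² = -146 - 109*(-35)² = -146 - 109*1225 = -146 - 133525 = -133671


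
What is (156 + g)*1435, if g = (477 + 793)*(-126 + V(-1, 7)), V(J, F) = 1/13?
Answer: -2980440470/13 ≈ -2.2926e+8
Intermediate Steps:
V(J, F) = 1/13
g = -2078990/13 (g = (477 + 793)*(-126 + 1/13) = 1270*(-1637/13) = -2078990/13 ≈ -1.5992e+5)
(156 + g)*1435 = (156 - 2078990/13)*1435 = -2076962/13*1435 = -2980440470/13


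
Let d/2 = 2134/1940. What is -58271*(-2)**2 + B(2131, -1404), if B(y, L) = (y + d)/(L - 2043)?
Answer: -4017213406/17235 ≈ -2.3308e+5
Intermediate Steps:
d = 11/5 (d = 2*(2134/1940) = 2*(2134*(1/1940)) = 2*(11/10) = 11/5 ≈ 2.2000)
B(y, L) = (11/5 + y)/(-2043 + L) (B(y, L) = (y + 11/5)/(L - 2043) = (11/5 + y)/(-2043 + L))
-58271*(-2)**2 + B(2131, -1404) = -58271*(-2)**2 + (11/5 + 2131)/(-2043 - 1404) = -58271*4 + (10666/5)/(-3447) = -233084 - 1/3447*10666/5 = -233084 - 10666/17235 = -4017213406/17235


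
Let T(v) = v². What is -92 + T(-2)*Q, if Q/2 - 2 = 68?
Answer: 468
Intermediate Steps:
Q = 140 (Q = 4 + 2*68 = 4 + 136 = 140)
-92 + T(-2)*Q = -92 + (-2)²*140 = -92 + 4*140 = -92 + 560 = 468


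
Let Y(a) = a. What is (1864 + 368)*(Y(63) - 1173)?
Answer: -2477520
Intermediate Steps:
(1864 + 368)*(Y(63) - 1173) = (1864 + 368)*(63 - 1173) = 2232*(-1110) = -2477520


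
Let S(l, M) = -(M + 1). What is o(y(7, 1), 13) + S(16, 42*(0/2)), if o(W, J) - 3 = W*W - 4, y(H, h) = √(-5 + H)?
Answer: 0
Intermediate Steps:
o(W, J) = -1 + W² (o(W, J) = 3 + (W*W - 4) = 3 + (W² - 4) = 3 + (-4 + W²) = -1 + W²)
S(l, M) = -1 - M (S(l, M) = -(1 + M) = -1 - M)
o(y(7, 1), 13) + S(16, 42*(0/2)) = (-1 + (√(-5 + 7))²) + (-1 - 42*0/2) = (-1 + (√2)²) + (-1 - 42*0*(½)) = (-1 + 2) + (-1 - 42*0) = 1 + (-1 - 1*0) = 1 + (-1 + 0) = 1 - 1 = 0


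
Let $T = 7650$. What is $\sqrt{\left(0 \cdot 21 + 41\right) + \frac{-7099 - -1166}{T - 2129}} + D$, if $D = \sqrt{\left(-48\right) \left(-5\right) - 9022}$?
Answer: $\frac{6 \sqrt{33805083}}{5521} + i \sqrt{8782} \approx 6.3186 + 93.712 i$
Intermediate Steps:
$D = i \sqrt{8782}$ ($D = \sqrt{240 - 9022} = \sqrt{-8782} = i \sqrt{8782} \approx 93.712 i$)
$\sqrt{\left(0 \cdot 21 + 41\right) + \frac{-7099 - -1166}{T - 2129}} + D = \sqrt{\left(0 \cdot 21 + 41\right) + \frac{-7099 - -1166}{7650 - 2129}} + i \sqrt{8782} = \sqrt{\left(0 + 41\right) + \frac{-7099 + 1166}{5521}} + i \sqrt{8782} = \sqrt{41 - \frac{5933}{5521}} + i \sqrt{8782} = \sqrt{\frac{220428}{5521}} + i \sqrt{8782} = \frac{6 \sqrt{33805083}}{5521} + i \sqrt{8782}$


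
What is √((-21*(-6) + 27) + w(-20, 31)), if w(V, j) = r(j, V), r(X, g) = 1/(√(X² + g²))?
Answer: √(283405113 + 1361*√1361)/1361 ≈ 12.370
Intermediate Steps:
r(X, g) = (X² + g²)^(-½)
w(V, j) = (V² + j²)^(-½) (w(V, j) = (j² + V²)^(-½) = (V² + j²)^(-½))
√((-21*(-6) + 27) + w(-20, 31)) = √((-21*(-6) + 27) + ((-20)² + 31²)^(-½)) = √((126 + 27) + (400 + 961)^(-½)) = √(153 + 1361^(-½)) = √(153 + √1361/1361)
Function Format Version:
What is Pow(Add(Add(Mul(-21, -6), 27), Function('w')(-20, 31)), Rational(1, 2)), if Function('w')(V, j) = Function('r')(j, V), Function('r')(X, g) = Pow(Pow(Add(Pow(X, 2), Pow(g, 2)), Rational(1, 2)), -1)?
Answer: Mul(Rational(1, 1361), Pow(Add(283405113, Mul(1361, Pow(1361, Rational(1, 2)))), Rational(1, 2))) ≈ 12.370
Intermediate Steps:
Function('r')(X, g) = Pow(Add(Pow(X, 2), Pow(g, 2)), Rational(-1, 2))
Function('w')(V, j) = Pow(Add(Pow(V, 2), Pow(j, 2)), Rational(-1, 2)) (Function('w')(V, j) = Pow(Add(Pow(j, 2), Pow(V, 2)), Rational(-1, 2)) = Pow(Add(Pow(V, 2), Pow(j, 2)), Rational(-1, 2)))
Pow(Add(Add(Mul(-21, -6), 27), Function('w')(-20, 31)), Rational(1, 2)) = Pow(Add(Add(Mul(-21, -6), 27), Pow(Add(Pow(-20, 2), Pow(31, 2)), Rational(-1, 2))), Rational(1, 2)) = Pow(Add(Add(126, 27), Pow(Add(400, 961), Rational(-1, 2))), Rational(1, 2)) = Pow(Add(153, Pow(1361, Rational(-1, 2))), Rational(1, 2)) = Pow(Add(153, Mul(Rational(1, 1361), Pow(1361, Rational(1, 2)))), Rational(1, 2))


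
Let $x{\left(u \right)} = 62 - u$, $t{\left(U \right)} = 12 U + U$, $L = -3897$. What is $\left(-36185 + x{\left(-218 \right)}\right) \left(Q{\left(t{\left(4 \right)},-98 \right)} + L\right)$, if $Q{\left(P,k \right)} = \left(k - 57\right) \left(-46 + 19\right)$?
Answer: $-10340640$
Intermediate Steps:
$t{\left(U \right)} = 13 U$
$Q{\left(P,k \right)} = 1539 - 27 k$ ($Q{\left(P,k \right)} = \left(-57 + k\right) \left(-27\right) = 1539 - 27 k$)
$\left(-36185 + x{\left(-218 \right)}\right) \left(Q{\left(t{\left(4 \right)},-98 \right)} + L\right) = \left(-36185 + \left(62 - -218\right)\right) \left(\left(1539 - -2646\right) - 3897\right) = \left(-36185 + \left(62 + 218\right)\right) \left(\left(1539 + 2646\right) - 3897\right) = \left(-36185 + 280\right) \left(4185 - 3897\right) = \left(-35905\right) 288 = -10340640$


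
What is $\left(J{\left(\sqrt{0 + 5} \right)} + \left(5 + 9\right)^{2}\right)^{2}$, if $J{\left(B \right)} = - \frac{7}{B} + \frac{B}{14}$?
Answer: $\frac{37656329}{980} - \frac{2604 \sqrt{5}}{5} \approx 37260.0$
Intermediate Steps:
$J{\left(B \right)} = - \frac{7}{B} + \frac{B}{14}$ ($J{\left(B \right)} = - \frac{7}{B} + B \frac{1}{14} = - \frac{7}{B} + \frac{B}{14}$)
$\left(J{\left(\sqrt{0 + 5} \right)} + \left(5 + 9\right)^{2}\right)^{2} = \left(\left(- \frac{7}{\sqrt{0 + 5}} + \frac{\sqrt{0 + 5}}{14}\right) + \left(5 + 9\right)^{2}\right)^{2} = \left(\left(- \frac{7}{\sqrt{5}} + \frac{\sqrt{5}}{14}\right) + 14^{2}\right)^{2} = \left(\left(- 7 \frac{\sqrt{5}}{5} + \frac{\sqrt{5}}{14}\right) + 196\right)^{2} = \left(\left(- \frac{7 \sqrt{5}}{5} + \frac{\sqrt{5}}{14}\right) + 196\right)^{2} = \left(- \frac{93 \sqrt{5}}{70} + 196\right)^{2} = \left(196 - \frac{93 \sqrt{5}}{70}\right)^{2}$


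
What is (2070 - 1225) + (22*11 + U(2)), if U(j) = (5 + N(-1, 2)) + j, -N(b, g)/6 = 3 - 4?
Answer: 1100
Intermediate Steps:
N(b, g) = 6 (N(b, g) = -6*(3 - 4) = -6*(-1) = 6)
U(j) = 11 + j (U(j) = (5 + 6) + j = 11 + j)
(2070 - 1225) + (22*11 + U(2)) = (2070 - 1225) + (22*11 + (11 + 2)) = 845 + (242 + 13) = 845 + 255 = 1100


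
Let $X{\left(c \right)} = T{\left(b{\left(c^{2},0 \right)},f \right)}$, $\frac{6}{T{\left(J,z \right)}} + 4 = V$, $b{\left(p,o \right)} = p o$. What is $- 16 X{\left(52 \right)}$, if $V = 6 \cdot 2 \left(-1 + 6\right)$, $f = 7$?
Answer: $- \frac{12}{7} \approx -1.7143$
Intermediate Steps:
$b{\left(p,o \right)} = o p$
$V = 60$ ($V = 12 \cdot 5 = 60$)
$T{\left(J,z \right)} = \frac{3}{28}$ ($T{\left(J,z \right)} = \frac{6}{-4 + 60} = \frac{6}{56} = 6 \cdot \frac{1}{56} = \frac{3}{28}$)
$X{\left(c \right)} = \frac{3}{28}$
$- 16 X{\left(52 \right)} = \left(-16\right) \frac{3}{28} = - \frac{12}{7}$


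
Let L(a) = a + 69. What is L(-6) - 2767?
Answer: -2704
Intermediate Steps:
L(a) = 69 + a
L(-6) - 2767 = (69 - 6) - 2767 = 63 - 2767 = -2704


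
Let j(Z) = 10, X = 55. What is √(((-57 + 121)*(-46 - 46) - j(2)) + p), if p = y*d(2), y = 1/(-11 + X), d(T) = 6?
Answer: 3*I*√317174/22 ≈ 76.798*I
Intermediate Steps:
y = 1/44 (y = 1/(-11 + 55) = 1/44 ≈ 0.022727)
p = 3/22 (p = (1/44)*6 = 3/22 ≈ 0.13636)
√(((-57 + 121)*(-46 - 46) - j(2)) + p) = √(((-57 + 121)*(-46 - 46) - 1*10) + 3/22) = √((64*(-92) - 10) + 3/22) = √((-5888 - 10) + 3/22) = √(-5898 + 3/22) = √(-129753/22) = 3*I*√317174/22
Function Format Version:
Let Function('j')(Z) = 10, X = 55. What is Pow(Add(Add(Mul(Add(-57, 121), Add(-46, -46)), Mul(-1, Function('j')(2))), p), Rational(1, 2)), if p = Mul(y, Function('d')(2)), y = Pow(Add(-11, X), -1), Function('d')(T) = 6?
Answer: Mul(Rational(3, 22), I, Pow(317174, Rational(1, 2))) ≈ Mul(76.798, I)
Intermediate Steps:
y = Rational(1, 44) (y = Pow(Add(-11, 55), -1) = Pow(44, -1) = Rational(1, 44) ≈ 0.022727)
p = Rational(3, 22) (p = Mul(Rational(1, 44), 6) = Rational(3, 22) ≈ 0.13636)
Pow(Add(Add(Mul(Add(-57, 121), Add(-46, -46)), Mul(-1, Function('j')(2))), p), Rational(1, 2)) = Pow(Add(Add(Mul(Add(-57, 121), Add(-46, -46)), Mul(-1, 10)), Rational(3, 22)), Rational(1, 2)) = Pow(Add(Add(Mul(64, -92), -10), Rational(3, 22)), Rational(1, 2)) = Pow(Add(Add(-5888, -10), Rational(3, 22)), Rational(1, 2)) = Pow(Add(-5898, Rational(3, 22)), Rational(1, 2)) = Pow(Rational(-129753, 22), Rational(1, 2)) = Mul(Rational(3, 22), I, Pow(317174, Rational(1, 2)))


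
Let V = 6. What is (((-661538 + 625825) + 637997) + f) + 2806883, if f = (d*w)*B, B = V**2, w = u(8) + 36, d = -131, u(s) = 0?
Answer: 3239391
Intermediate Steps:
w = 36 (w = 0 + 36 = 36)
B = 36 (B = 6**2 = 36)
f = -169776 (f = -131*36*36 = -4716*36 = -169776)
(((-661538 + 625825) + 637997) + f) + 2806883 = (((-661538 + 625825) + 637997) - 169776) + 2806883 = ((-35713 + 637997) - 169776) + 2806883 = (602284 - 169776) + 2806883 = 432508 + 2806883 = 3239391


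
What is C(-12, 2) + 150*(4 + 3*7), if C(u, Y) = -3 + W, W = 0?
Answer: 3747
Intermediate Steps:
C(u, Y) = -3 (C(u, Y) = -3 + 0 = -3)
C(-12, 2) + 150*(4 + 3*7) = -3 + 150*(4 + 3*7) = -3 + 150*(4 + 21) = -3 + 150*25 = -3 + 3750 = 3747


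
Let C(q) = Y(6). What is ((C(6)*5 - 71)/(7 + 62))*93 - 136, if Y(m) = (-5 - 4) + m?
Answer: -5794/23 ≈ -251.91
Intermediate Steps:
Y(m) = -9 + m
C(q) = -3 (C(q) = -9 + 6 = -3)
((C(6)*5 - 71)/(7 + 62))*93 - 136 = ((-3*5 - 71)/(7 + 62))*93 - 136 = ((-15 - 71)/69)*93 - 136 = -86*1/69*93 - 136 = -86/69*93 - 136 = -2666/23 - 136 = -5794/23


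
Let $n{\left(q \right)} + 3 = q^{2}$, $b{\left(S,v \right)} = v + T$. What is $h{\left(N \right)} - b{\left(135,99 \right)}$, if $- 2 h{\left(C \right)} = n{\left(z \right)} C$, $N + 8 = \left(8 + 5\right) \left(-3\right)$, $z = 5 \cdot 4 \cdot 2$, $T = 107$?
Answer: $\frac{74647}{2} \approx 37324.0$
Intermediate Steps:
$z = 40$ ($z = 20 \cdot 2 = 40$)
$b{\left(S,v \right)} = 107 + v$ ($b{\left(S,v \right)} = v + 107 = 107 + v$)
$N = -47$ ($N = -8 + \left(8 + 5\right) \left(-3\right) = -8 + 13 \left(-3\right) = -8 - 39 = -47$)
$n{\left(q \right)} = -3 + q^{2}$
$h{\left(C \right)} = - \frac{1597 C}{2}$ ($h{\left(C \right)} = - \frac{\left(-3 + 40^{2}\right) C}{2} = - \frac{\left(-3 + 1600\right) C}{2} = - \frac{1597 C}{2}$)
$h{\left(N \right)} - b{\left(135,99 \right)} = \left(- \frac{1597}{2}\right) \left(-47\right) - \left(107 + 99\right) = \frac{75059}{2} - 206 = \frac{74647}{2}$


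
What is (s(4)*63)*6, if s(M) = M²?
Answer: 6048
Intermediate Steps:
(s(4)*63)*6 = (4²*63)*6 = (16*63)*6 = 1008*6 = 6048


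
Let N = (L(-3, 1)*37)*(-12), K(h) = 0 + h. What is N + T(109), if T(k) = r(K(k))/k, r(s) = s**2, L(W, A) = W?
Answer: 1441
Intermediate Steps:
K(h) = h
T(k) = k (T(k) = k**2/k = k)
N = 1332 (N = -3*37*(-12) = -111*(-12) = 1332)
N + T(109) = 1332 + 109 = 1441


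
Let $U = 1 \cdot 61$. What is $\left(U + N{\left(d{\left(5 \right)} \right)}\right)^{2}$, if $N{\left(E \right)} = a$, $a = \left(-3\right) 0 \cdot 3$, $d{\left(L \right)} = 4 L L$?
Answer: $3721$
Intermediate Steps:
$d{\left(L \right)} = 4 L^{2}$
$a = 0$ ($a = 0 \cdot 3 = 0$)
$N{\left(E \right)} = 0$
$U = 61$
$\left(U + N{\left(d{\left(5 \right)} \right)}\right)^{2} = \left(61 + 0\right)^{2} = 61^{2} = 3721$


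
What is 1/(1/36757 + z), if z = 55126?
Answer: 36757/2026266383 ≈ 1.8140e-5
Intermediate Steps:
1/(1/36757 + z) = 1/(1/36757 + 55126) = 1/(2026266383/36757) = 36757/2026266383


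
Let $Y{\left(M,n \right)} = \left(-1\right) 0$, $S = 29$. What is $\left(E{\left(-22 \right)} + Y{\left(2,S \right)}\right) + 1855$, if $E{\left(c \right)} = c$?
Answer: $1833$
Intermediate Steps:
$Y{\left(M,n \right)} = 0$
$\left(E{\left(-22 \right)} + Y{\left(2,S \right)}\right) + 1855 = \left(-22 + 0\right) + 1855 = -22 + 1855 = 1833$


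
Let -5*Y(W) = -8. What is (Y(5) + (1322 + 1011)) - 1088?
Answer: 6233/5 ≈ 1246.6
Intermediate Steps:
Y(W) = 8/5 (Y(W) = -⅕*(-8) = 8/5)
(Y(5) + (1322 + 1011)) - 1088 = (8/5 + (1322 + 1011)) - 1088 = (8/5 + 2333) - 1088 = 11673/5 - 1088 = 6233/5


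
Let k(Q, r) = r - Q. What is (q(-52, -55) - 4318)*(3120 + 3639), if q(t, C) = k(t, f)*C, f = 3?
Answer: -49631337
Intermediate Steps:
q(t, C) = C*(3 - t) (q(t, C) = (3 - t)*C = C*(3 - t))
(q(-52, -55) - 4318)*(3120 + 3639) = (-55*(3 - 1*(-52)) - 4318)*(3120 + 3639) = (-55*(3 + 52) - 4318)*6759 = (-55*55 - 4318)*6759 = (-3025 - 4318)*6759 = -7343*6759 = -49631337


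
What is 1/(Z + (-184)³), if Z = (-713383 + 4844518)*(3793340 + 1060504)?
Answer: 1/20051878603436 ≈ 4.9871e-14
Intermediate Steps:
Z = 20051884832940 (Z = 4131135*4853844 = 20051884832940)
1/(Z + (-184)³) = 1/(20051884832940 + (-184)³) = 1/(20051884832940 - 6229504) = 1/20051878603436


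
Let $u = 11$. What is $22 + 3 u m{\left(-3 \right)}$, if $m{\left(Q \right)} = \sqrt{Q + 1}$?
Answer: $22 + 33 i \sqrt{2} \approx 22.0 + 46.669 i$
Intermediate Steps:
$m{\left(Q \right)} = \sqrt{1 + Q}$
$22 + 3 u m{\left(-3 \right)} = 22 + 3 \cdot 11 \sqrt{1 - 3} = 22 + 33 \sqrt{-2} = 22 + 33 i \sqrt{2}$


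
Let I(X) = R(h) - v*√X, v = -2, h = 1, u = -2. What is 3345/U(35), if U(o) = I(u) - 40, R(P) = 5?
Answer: -39025/411 - 2230*I*√2/411 ≈ -94.951 - 7.6732*I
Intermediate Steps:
I(X) = 5 + 2*√X (I(X) = 5 - (-2)*√X = 5 + 2*√X)
U(o) = -35 + 2*I*√2 (U(o) = (5 + 2*√(-2)) - 40 = (5 + 2*(I*√2)) - 40 = (5 + 2*I*√2) - 40 = -35 + 2*I*√2)
3345/U(35) = 3345/(-35 + 2*I*√2)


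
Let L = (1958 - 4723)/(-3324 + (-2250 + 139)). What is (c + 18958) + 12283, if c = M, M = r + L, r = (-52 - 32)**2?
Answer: 41629392/1087 ≈ 38298.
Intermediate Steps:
r = 7056 (r = (-84)**2 = 7056)
L = 553/1087 (L = -2765/(-3324 - 2111) = -2765/(-5435) = -2765*(-1/5435) = 553/1087 ≈ 0.50874)
M = 7670425/1087 (M = 7056 + 553/1087 = 7670425/1087 ≈ 7056.5)
c = 7670425/1087 ≈ 7056.5
(c + 18958) + 12283 = (7670425/1087 + 18958) + 12283 = 28277771/1087 + 12283 = 41629392/1087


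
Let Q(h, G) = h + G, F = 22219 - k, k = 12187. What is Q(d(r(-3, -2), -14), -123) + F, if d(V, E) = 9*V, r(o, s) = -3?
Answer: 9882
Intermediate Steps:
F = 10032 (F = 22219 - 1*12187 = 22219 - 12187 = 10032)
Q(h, G) = G + h
Q(d(r(-3, -2), -14), -123) + F = (-123 + 9*(-3)) + 10032 = (-123 - 27) + 10032 = -150 + 10032 = 9882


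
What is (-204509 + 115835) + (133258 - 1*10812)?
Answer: 33772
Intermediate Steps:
(-204509 + 115835) + (133258 - 1*10812) = -88674 + (133258 - 10812) = -88674 + 122446 = 33772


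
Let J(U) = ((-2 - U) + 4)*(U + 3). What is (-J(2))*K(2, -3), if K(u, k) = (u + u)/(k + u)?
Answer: 0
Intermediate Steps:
K(u, k) = 2*u/(k + u) (K(u, k) = (2*u)/(k + u) = 2*u/(k + u))
J(U) = (2 - U)*(3 + U)
(-J(2))*K(2, -3) = (-(6 - 1*2 - 1*2²))*(2*2/(-3 + 2)) = (-(6 - 2 - 1*4))*(2*2/(-1)) = (-(6 - 2 - 4))*(2*2*(-1)) = -1*0*(-4) = 0*(-4) = 0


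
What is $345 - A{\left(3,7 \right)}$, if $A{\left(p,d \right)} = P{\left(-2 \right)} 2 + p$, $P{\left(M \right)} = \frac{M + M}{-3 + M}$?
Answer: $\frac{1702}{5} \approx 340.4$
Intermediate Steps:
$P{\left(M \right)} = \frac{2 M}{-3 + M}$
$A{\left(p,d \right)} = \frac{8}{5} + p$ ($A{\left(p,d \right)} = 2 \left(-2\right) \frac{1}{-3 - 2} \cdot 2 + p = 2 \left(-2\right) \frac{1}{-5} \cdot 2 + p = 2 \left(-2\right) \left(- \frac{1}{5}\right) 2 + p = \frac{4}{5} \cdot 2 + p = \frac{8}{5} + p$)
$345 - A{\left(3,7 \right)} = 345 - \left(\frac{8}{5} + 3\right) = 345 - \frac{23}{5} = \frac{1702}{5}$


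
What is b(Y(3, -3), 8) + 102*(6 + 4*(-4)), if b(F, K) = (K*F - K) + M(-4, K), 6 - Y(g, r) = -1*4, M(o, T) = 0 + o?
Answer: -952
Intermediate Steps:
M(o, T) = o
Y(g, r) = 10 (Y(g, r) = 6 - (-1)*4 = 6 - 1*(-4) = 6 + 4 = 10)
b(F, K) = -4 - K + F*K (b(F, K) = (K*F - K) - 4 = (F*K - K) - 4 = (-K + F*K) - 4 = -4 - K + F*K)
b(Y(3, -3), 8) + 102*(6 + 4*(-4)) = (-4 - 1*8 + 10*8) + 102*(6 + 4*(-4)) = (-4 - 8 + 80) + 102*(6 - 16) = 68 + 102*(-10) = 68 - 1020 = -952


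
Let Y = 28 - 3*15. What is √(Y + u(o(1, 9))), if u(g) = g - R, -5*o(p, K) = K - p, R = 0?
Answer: I*√465/5 ≈ 4.3128*I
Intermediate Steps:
o(p, K) = -K/5 + p/5 (o(p, K) = -(K - p)/5 = -K/5 + p/5)
u(g) = g (u(g) = g - 1*0 = g + 0 = g)
Y = -17 (Y = 28 - 45 = -17)
√(Y + u(o(1, 9))) = √(-17 + (-⅕*9 + (⅕)*1)) = √(-17 + (-9/5 + ⅕)) = √(-17 - 8/5) = √(-93/5) = I*√465/5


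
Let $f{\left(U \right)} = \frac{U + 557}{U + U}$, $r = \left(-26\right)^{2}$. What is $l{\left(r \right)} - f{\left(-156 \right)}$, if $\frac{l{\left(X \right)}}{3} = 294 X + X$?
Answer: $\frac{186657521}{312} \approx 5.9826 \cdot 10^{5}$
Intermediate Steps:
$r = 676$
$f{\left(U \right)} = \frac{557 + U}{2 U}$
$l{\left(X \right)} = 885 X$ ($l{\left(X \right)} = 3 \left(294 X + X\right) = 3 \cdot 295 X = 885 X$)
$l{\left(r \right)} - f{\left(-156 \right)} = 885 \cdot 676 - \frac{557 - 156}{2 \left(-156\right)} = 598260 - \frac{1}{2} \left(- \frac{1}{156}\right) 401 = 598260 - - \frac{401}{312} = 598260 + \frac{401}{312} = \frac{186657521}{312}$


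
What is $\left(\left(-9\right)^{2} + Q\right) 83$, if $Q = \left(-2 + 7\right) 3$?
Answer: $7968$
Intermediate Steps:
$Q = 15$ ($Q = 5 \cdot 3 = 15$)
$\left(\left(-9\right)^{2} + Q\right) 83 = \left(\left(-9\right)^{2} + 15\right) 83 = \left(81 + 15\right) 83 = 96 \cdot 83 = 7968$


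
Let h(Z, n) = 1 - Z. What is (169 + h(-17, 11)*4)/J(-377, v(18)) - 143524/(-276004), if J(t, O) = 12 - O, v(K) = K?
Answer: -16413955/414006 ≈ -39.647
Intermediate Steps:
(169 + h(-17, 11)*4)/J(-377, v(18)) - 143524/(-276004) = (169 + (1 - 1*(-17))*4)/(12 - 1*18) - 143524/(-276004) = (169 + (1 + 17)*4)/(12 - 18) - 143524*(-1/276004) = (169 + 18*4)/(-6) + 35881/69001 = (169 + 72)*(-1/6) + 35881/69001 = 241*(-1/6) + 35881/69001 = -241/6 + 35881/69001 = -16413955/414006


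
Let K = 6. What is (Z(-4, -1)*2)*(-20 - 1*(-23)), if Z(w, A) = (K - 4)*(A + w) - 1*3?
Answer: -78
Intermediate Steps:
Z(w, A) = -3 + 2*A + 2*w (Z(w, A) = (6 - 4)*(A + w) - 1*3 = 2*(A + w) - 3 = (2*A + 2*w) - 3 = -3 + 2*A + 2*w)
(Z(-4, -1)*2)*(-20 - 1*(-23)) = ((-3 + 2*(-1) + 2*(-4))*2)*(-20 - 1*(-23)) = ((-3 - 2 - 8)*2)*(-20 + 23) = -13*2*3 = -26*3 = -78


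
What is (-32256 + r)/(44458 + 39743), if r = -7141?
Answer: -39397/84201 ≈ -0.46789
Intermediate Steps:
(-32256 + r)/(44458 + 39743) = (-32256 - 7141)/(44458 + 39743) = -39397/84201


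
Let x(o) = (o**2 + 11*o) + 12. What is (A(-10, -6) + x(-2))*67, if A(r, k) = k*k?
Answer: 2010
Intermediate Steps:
A(r, k) = k**2
x(o) = 12 + o**2 + 11*o
(A(-10, -6) + x(-2))*67 = ((-6)**2 + (12 + (-2)**2 + 11*(-2)))*67 = (36 + (12 + 4 - 22))*67 = (36 - 6)*67 = 30*67 = 2010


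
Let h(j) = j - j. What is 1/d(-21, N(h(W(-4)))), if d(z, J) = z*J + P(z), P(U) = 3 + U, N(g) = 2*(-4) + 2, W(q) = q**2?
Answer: 1/108 ≈ 0.0092593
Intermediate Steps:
h(j) = 0
N(g) = -6 (N(g) = -8 + 2 = -6)
d(z, J) = 3 + z + J*z (d(z, J) = z*J + (3 + z) = J*z + (3 + z) = 3 + z + J*z)
1/d(-21, N(h(W(-4)))) = 1/(3 - 21 - 6*(-21)) = 1/(3 - 21 + 126) = 1/108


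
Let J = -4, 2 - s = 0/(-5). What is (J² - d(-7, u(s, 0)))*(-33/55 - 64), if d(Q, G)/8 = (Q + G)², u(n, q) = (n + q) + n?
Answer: 18088/5 ≈ 3617.6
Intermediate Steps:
s = 2 (s = 2 - 0/(-5) = 2 - 0*(-1)/5 = 2 - 1*0 = 2 + 0 = 2)
u(n, q) = q + 2*n
d(Q, G) = 8*(G + Q)² (d(Q, G) = 8*(Q + G)² = 8*(G + Q)²)
(J² - d(-7, u(s, 0)))*(-33/55 - 64) = ((-4)² - 8*((0 + 2*2) - 7)²)*(-33/55 - 64) = (16 - 8*((0 + 4) - 7)²)*(-33*1/55 - 64) = (16 - 8*(4 - 7)²)*(-⅗ - 64) = (16 - 8*(-3)²)*(-323/5) = (16 - 8*9)*(-323/5) = (16 - 1*72)*(-323/5) = (16 - 72)*(-323/5) = -56*(-323/5) = 18088/5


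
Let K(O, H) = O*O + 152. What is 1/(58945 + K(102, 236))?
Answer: 1/69501 ≈ 1.4388e-5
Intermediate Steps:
K(O, H) = 152 + O² (K(O, H) = O² + 152 = 152 + O²)
1/(58945 + K(102, 236)) = 1/(58945 + (152 + 102²)) = 1/(58945 + (152 + 10404)) = 1/(58945 + 10556) = 1/69501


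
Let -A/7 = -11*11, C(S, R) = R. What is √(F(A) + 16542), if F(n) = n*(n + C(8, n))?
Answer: 4*√90710 ≈ 1204.7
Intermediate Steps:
A = 847 (A = -(-77)*11 = -7*(-121) = 847)
F(n) = 2*n² (F(n) = n*(n + n) = n*(2*n) = 2*n²)
√(F(A) + 16542) = √(2*847² + 16542) = √(2*717409 + 16542) = √(1434818 + 16542) = √1451360 = 4*√90710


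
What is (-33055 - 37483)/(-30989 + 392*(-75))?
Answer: 70538/60389 ≈ 1.1681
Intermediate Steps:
(-33055 - 37483)/(-30989 + 392*(-75)) = -70538/(-30989 - 29400) = -70538/(-60389) = -70538*(-1/60389) = 70538/60389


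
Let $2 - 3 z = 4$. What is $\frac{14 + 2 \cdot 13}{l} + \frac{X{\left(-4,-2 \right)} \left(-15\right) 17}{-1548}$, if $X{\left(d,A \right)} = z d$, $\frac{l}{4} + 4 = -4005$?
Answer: $\frac{677660}{1551483} \approx 0.43678$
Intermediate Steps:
$l = -16036$ ($l = -16 + 4 \left(-4005\right) = -16 - 16020 = -16036$)
$z = - \frac{2}{3}$ ($z = \frac{2}{3} - \frac{4}{3} = - \frac{2}{3} \approx -0.66667$)
$X{\left(d,A \right)} = - \frac{2 d}{3}$
$\frac{14 + 2 \cdot 13}{l} + \frac{X{\left(-4,-2 \right)} \left(-15\right) 17}{-1548} = \frac{14 + 2 \cdot 13}{-16036} + \frac{\left(- \frac{2}{3}\right) \left(-4\right) \left(-15\right) 17}{-1548} = \left(14 + 26\right) \left(- \frac{1}{16036}\right) + \frac{8}{3} \left(-15\right) 17 \left(- \frac{1}{1548}\right) = 40 \left(- \frac{1}{16036}\right) + \left(-40\right) 17 \left(- \frac{1}{1548}\right) = - \frac{10}{4009} - - \frac{170}{387} = - \frac{10}{4009} + \frac{170}{387} = \frac{677660}{1551483}$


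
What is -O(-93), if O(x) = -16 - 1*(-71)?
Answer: -55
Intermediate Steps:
O(x) = 55 (O(x) = -16 + 71 = 55)
-O(-93) = -1*55 = -55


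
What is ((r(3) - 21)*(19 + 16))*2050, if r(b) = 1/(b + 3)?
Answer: -4484375/3 ≈ -1.4948e+6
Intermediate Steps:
r(b) = 1/(3 + b)
((r(3) - 21)*(19 + 16))*2050 = ((1/(3 + 3) - 21)*(19 + 16))*2050 = ((1/6 - 21)*35)*2050 = ((⅙ - 21)*35)*2050 = -125/6*35*2050 = -4375/6*2050 = -4484375/3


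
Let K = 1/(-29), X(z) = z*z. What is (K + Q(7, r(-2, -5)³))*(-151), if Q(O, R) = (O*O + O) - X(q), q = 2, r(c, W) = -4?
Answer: -227557/29 ≈ -7846.8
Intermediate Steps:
X(z) = z²
Q(O, R) = -4 + O + O² (Q(O, R) = (O*O + O) - 1*2² = (O² + O) - 1*4 = (O + O²) - 4 = -4 + O + O²)
K = -1/29 ≈ -0.034483
(K + Q(7, r(-2, -5)³))*(-151) = (-1/29 + (-4 + 7 + 7²))*(-151) = (-1/29 + (-4 + 7 + 49))*(-151) = (-1/29 + 52)*(-151) = (1507/29)*(-151) = -227557/29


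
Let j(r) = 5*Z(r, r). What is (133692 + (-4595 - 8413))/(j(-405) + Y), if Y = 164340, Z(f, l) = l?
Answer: 40228/54105 ≈ 0.74352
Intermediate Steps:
j(r) = 5*r
(133692 + (-4595 - 8413))/(j(-405) + Y) = (133692 + (-4595 - 8413))/(5*(-405) + 164340) = (133692 - 13008)/(-2025 + 164340) = 120684/162315 = 120684*(1/162315) = 40228/54105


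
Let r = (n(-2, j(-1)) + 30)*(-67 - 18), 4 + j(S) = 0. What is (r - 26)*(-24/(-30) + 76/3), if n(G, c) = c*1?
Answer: -876512/15 ≈ -58434.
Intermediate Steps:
j(S) = -4 (j(S) = -4 + 0 = -4)
n(G, c) = c
r = -2210 (r = (-4 + 30)*(-67 - 18) = 26*(-85) = -2210)
(r - 26)*(-24/(-30) + 76/3) = (-2210 - 26)*(-24/(-30) + 76/3) = -2236*(-24*(-1/30) + 76*(⅓)) = -2236*(⅘ + 76/3) = -2236*392/15 = -876512/15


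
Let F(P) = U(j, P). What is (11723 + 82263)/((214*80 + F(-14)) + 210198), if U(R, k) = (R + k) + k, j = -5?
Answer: 93986/227285 ≈ 0.41352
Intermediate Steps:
U(R, k) = R + 2*k
F(P) = -5 + 2*P
(11723 + 82263)/((214*80 + F(-14)) + 210198) = (11723 + 82263)/((214*80 + (-5 + 2*(-14))) + 210198) = 93986/((17120 + (-5 - 28)) + 210198) = 93986/((17120 - 33) + 210198) = 93986/(17087 + 210198) = 93986/227285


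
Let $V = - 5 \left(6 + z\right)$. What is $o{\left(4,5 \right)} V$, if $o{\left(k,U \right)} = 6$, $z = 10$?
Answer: $-480$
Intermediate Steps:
$V = -80$ ($V = - 5 \left(6 + 10\right) = \left(-5\right) 16 = -80$)
$o{\left(4,5 \right)} V = 6 \left(-80\right) = -480$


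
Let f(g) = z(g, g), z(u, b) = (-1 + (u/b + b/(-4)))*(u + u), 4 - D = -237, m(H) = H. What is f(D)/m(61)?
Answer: -58081/122 ≈ -476.07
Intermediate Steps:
D = 241 (D = 4 - 1*(-237) = 4 + 237 = 241)
z(u, b) = 2*u*(-1 - b/4 + u/b) (z(u, b) = (-1 + (u/b + b*(-¼)))*(2*u) = (-1 + (u/b - b/4))*(2*u) = (-1 + (-b/4 + u/b))*(2*u) = (-1 - b/4 + u/b)*(2*u) = 2*u*(-1 - b/4 + u/b))
f(g) = 2*g - g*(4 + g)/2 (f(g) = -g*(-4*g + g*(4 + g))/(2*g) = 2*g - g*(4 + g)/2)
f(D)/m(61) = -½*241²/61 = -½*58081*(1/61) = -58081/2*1/61 = -58081/122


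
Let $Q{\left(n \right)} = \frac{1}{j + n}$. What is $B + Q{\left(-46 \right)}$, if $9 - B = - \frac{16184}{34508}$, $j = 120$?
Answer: $\frac{6053613}{638398} \approx 9.4825$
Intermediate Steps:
$B = \frac{81689}{8627}$ ($B = 9 - - \frac{16184}{34508} = 9 - \left(-16184\right) \frac{1}{34508} = 9 - - \frac{4046}{8627} = 9 + \frac{4046}{8627} = \frac{81689}{8627} \approx 9.469$)
$Q{\left(n \right)} = \frac{1}{120 + n}$
$B + Q{\left(-46 \right)} = \frac{81689}{8627} + \frac{1}{120 - 46} = \frac{81689}{8627} + \frac{1}{74} = \frac{6053613}{638398}$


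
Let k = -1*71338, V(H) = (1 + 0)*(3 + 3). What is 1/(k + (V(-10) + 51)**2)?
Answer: -1/68089 ≈ -1.4687e-5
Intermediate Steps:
V(H) = 6 (V(H) = 1*6 = 6)
k = -71338
1/(k + (V(-10) + 51)**2) = 1/(-71338 + (6 + 51)**2) = 1/(-71338 + 57**2) = 1/(-71338 + 3249) = 1/(-68089) = -1/68089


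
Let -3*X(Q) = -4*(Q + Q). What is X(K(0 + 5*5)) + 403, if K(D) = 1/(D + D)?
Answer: 30229/75 ≈ 403.05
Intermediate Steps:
K(D) = 1/(2*D)
X(Q) = 8*Q/3 (X(Q) = -(-4)*(Q + Q)/3 = -(-4)*2*Q/3 = -(-8)*Q/3 = 8*Q/3)
X(K(0 + 5*5)) + 403 = 8*(1/(2*(0 + 5*5)))/3 + 403 = 8*(1/(2*(0 + 25)))/3 + 403 = 8*((½)/25)/3 + 403 = 8*((½)*(1/25))/3 + 403 = (8/3)*(1/50) + 403 = 4/75 + 403 = 30229/75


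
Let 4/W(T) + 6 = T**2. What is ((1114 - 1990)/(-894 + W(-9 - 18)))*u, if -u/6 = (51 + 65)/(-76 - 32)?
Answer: 2040788/323179 ≈ 6.3147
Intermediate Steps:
u = 58/9 (u = -6*(51 + 65)/(-76 - 32) = -696/(-108) = -696*(-1)/108 = -6*(-29/27) = 58/9 ≈ 6.4444)
W(T) = 4/(-6 + T**2)
((1114 - 1990)/(-894 + W(-9 - 18)))*u = ((1114 - 1990)/(-894 + 4/(-6 + (-9 - 18)**2)))*(58/9) = -876/(-894 + 4/(-6 + (-27)**2))*(58/9) = -876/(-894 + 4/(-6 + 729))*(58/9) = -876/(-894 + 4/723)*(58/9) = -876/(-646358/723)*(58/9) = -876*(-723/646358)*(58/9) = (316674/323179)*(58/9) = 2040788/323179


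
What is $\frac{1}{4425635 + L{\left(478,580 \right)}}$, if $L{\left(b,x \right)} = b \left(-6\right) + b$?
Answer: $\frac{1}{4423245} \approx 2.2608 \cdot 10^{-7}$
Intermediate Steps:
$L{\left(b,x \right)} = - 5 b$ ($L{\left(b,x \right)} = - 6 b + b = - 5 b$)
$\frac{1}{4425635 + L{\left(478,580 \right)}} = \frac{1}{4425635 - 2390} = \frac{1}{4423245}$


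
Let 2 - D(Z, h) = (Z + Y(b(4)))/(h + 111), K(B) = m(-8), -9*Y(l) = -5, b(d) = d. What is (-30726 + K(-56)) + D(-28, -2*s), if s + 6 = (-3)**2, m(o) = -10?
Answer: -29043383/945 ≈ -30734.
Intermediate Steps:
Y(l) = 5/9 (Y(l) = -1/9*(-5) = 5/9)
s = 3 (s = -6 + (-3)**2 = -6 + 9 = 3)
K(B) = -10
D(Z, h) = 2 - (5/9 + Z)/(111 + h) (D(Z, h) = 2 - (Z + 5/9)/(h + 111) = 2 - (5/9 + Z)/(111 + h))
(-30726 + K(-56)) + D(-28, -2*s) = (-30726 - 10) + (1993/9 - 1*(-28) + 2*(-2*3))/(111 - 2*3) = -30736 + (1993/9 + 28 + 2*(-6))/(111 - 6) = -30736 + (1993/9 + 28 - 12)/105 = -30736 + (1/105)*(2137/9) = -30736 + 2137/945 = -29043383/945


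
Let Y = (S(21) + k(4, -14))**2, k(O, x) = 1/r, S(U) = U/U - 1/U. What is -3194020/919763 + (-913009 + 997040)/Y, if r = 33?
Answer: 4124032648232153/47394467627 ≈ 87015.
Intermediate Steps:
S(U) = 1 - 1/U
k(O, x) = 1/33
Y = 51529/53361 (Y = ((-1 + 21)/21 + 1/33)**2 = ((1/21)*20 + 1/33)**2 = (20/21 + 1/33)**2 = (227/231)**2 = 51529/53361 ≈ 0.96567)
-3194020/919763 + (-913009 + 997040)/Y = -3194020/919763 + (-913009 + 997040)/(51529/53361) = -3194020*1/919763 + 84031*(53361/51529) = -3194020/919763 + 4483978191/51529 = 4124032648232153/47394467627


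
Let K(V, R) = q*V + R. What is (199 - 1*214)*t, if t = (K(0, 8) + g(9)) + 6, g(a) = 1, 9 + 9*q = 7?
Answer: -225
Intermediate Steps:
q = -2/9 (q = -1 + (1/9)*7 = -1 + 7/9 = -2/9 ≈ -0.22222)
K(V, R) = R - 2*V/9 (K(V, R) = -2*V/9 + R = R - 2*V/9)
t = 15 (t = ((8 - 2/9*0) + 1) + 6 = ((8 + 0) + 1) + 6 = (8 + 1) + 6 = 9 + 6 = 15)
(199 - 1*214)*t = (199 - 1*214)*15 = (199 - 214)*15 = -15*15 = -225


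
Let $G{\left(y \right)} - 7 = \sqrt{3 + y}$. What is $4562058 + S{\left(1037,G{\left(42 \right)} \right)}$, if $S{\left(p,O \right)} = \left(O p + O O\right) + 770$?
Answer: $4570181 + 3153 \sqrt{5} \approx 4.5772 \cdot 10^{6}$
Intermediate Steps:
$G{\left(y \right)} = 7 + \sqrt{3 + y}$
$S{\left(p,O \right)} = 770 + O^{2} + O p$ ($S{\left(p,O \right)} = \left(O p + O^{2}\right) + 770 = \left(O^{2} + O p\right) + 770 = 770 + O^{2} + O p$)
$4562058 + S{\left(1037,G{\left(42 \right)} \right)} = 4562058 + \left(770 + \left(7 + \sqrt{3 + 42}\right)^{2} + \left(7 + \sqrt{3 + 42}\right) 1037\right) = 4562058 + \left(770 + \left(7 + \sqrt{45}\right)^{2} + \left(7 + \sqrt{45}\right) 1037\right) = 4562058 + \left(770 + \left(7 + 3 \sqrt{5}\right)^{2} + \left(7 + 3 \sqrt{5}\right) 1037\right) = 4562058 + \left(770 + \left(7 + 3 \sqrt{5}\right)^{2} + \left(7259 + 3111 \sqrt{5}\right)\right) = 4562058 + \left(8029 + \left(7 + 3 \sqrt{5}\right)^{2} + 3111 \sqrt{5}\right) = 4570087 + \left(7 + 3 \sqrt{5}\right)^{2} + 3111 \sqrt{5}$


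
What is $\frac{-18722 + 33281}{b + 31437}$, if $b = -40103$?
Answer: $- \frac{14559}{8666} \approx -1.68$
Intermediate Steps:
$\frac{-18722 + 33281}{b + 31437} = \frac{-18722 + 33281}{-40103 + 31437} = \frac{14559}{-8666} = 14559 \left(- \frac{1}{8666}\right) = - \frac{14559}{8666}$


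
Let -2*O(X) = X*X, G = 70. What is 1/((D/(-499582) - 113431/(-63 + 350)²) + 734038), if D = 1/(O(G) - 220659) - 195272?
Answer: 9180950913637622/6739157792150102972339 ≈ 1.3623e-6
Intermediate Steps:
O(X) = -X²/2 (O(X) = -X*X/2 = -X²/2)
D = -43566940649/223109 (D = 1/(-½*70² - 220659) - 195272 = 1/(-½*4900 - 220659) - 195272 = 1/(-2450 - 220659) - 195272 = 1/(-223109) - 195272 = -1/223109 - 195272 = -43566940649/223109 ≈ -1.9527e+5)
1/((D/(-499582) - 113431/(-63 + 350)²) + 734038) = 1/((-43566940649/223109/(-499582) - 113431/(-63 + 350)²) + 734038) = 1/((-43566940649/223109*(-1/499582) - 113431/(287²)) + 734038) = 1/((43566940649/111461240438 - 113431/82369) + 734038) = 1/(-9054594629805297/9180950913637622 + 734038) = 1/(6739157792150102972339/9180950913637622) = 9180950913637622/6739157792150102972339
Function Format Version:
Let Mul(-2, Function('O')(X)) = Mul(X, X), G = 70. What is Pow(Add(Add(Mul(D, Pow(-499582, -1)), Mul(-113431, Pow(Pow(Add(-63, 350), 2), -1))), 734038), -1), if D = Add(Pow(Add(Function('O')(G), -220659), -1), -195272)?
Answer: Rational(9180950913637622, 6739157792150102972339) ≈ 1.3623e-6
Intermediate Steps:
Function('O')(X) = Mul(Rational(-1, 2), Pow(X, 2)) (Function('O')(X) = Mul(Rational(-1, 2), Mul(X, X)) = Mul(Rational(-1, 2), Pow(X, 2)))
D = Rational(-43566940649, 223109) (D = Add(Pow(Add(Mul(Rational(-1, 2), Pow(70, 2)), -220659), -1), -195272) = Add(Pow(Add(Mul(Rational(-1, 2), 4900), -220659), -1), -195272) = Add(Pow(Add(-2450, -220659), -1), -195272) = Add(Pow(-223109, -1), -195272) = Add(Rational(-1, 223109), -195272) = Rational(-43566940649, 223109) ≈ -1.9527e+5)
Pow(Add(Add(Mul(D, Pow(-499582, -1)), Mul(-113431, Pow(Pow(Add(-63, 350), 2), -1))), 734038), -1) = Pow(Add(Add(Mul(Rational(-43566940649, 223109), Pow(-499582, -1)), Mul(-113431, Pow(Pow(Add(-63, 350), 2), -1))), 734038), -1) = Pow(Add(Add(Mul(Rational(-43566940649, 223109), Rational(-1, 499582)), Mul(-113431, Pow(Pow(287, 2), -1))), 734038), -1) = Pow(Add(Add(Rational(43566940649, 111461240438), Mul(-113431, Pow(82369, -1))), 734038), -1) = Pow(Add(Add(Rational(43566940649, 111461240438), Mul(-113431, Rational(1, 82369))), 734038), -1) = Pow(Add(Add(Rational(43566940649, 111461240438), Rational(-113431, 82369)), 734038), -1) = Pow(Add(Rational(-9054594629805297, 9180950913637622), 734038), -1) = Pow(Rational(6739157792150102972339, 9180950913637622), -1) = Rational(9180950913637622, 6739157792150102972339)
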